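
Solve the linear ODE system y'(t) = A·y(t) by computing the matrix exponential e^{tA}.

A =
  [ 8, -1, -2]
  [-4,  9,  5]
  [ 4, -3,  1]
e^{tA} =
  [2*t*exp(6*t) + exp(6*t), t^2*exp(6*t)/2 - t*exp(6*t), t^2*exp(6*t)/2 - 2*t*exp(6*t)]
  [-4*t*exp(6*t), -t^2*exp(6*t) + 3*t*exp(6*t) + exp(6*t), -t^2*exp(6*t) + 5*t*exp(6*t)]
  [4*t*exp(6*t), t^2*exp(6*t) - 3*t*exp(6*t), t^2*exp(6*t) - 5*t*exp(6*t) + exp(6*t)]

Strategy: write A = P · J · P⁻¹ where J is a Jordan canonical form, so e^{tA} = P · e^{tJ} · P⁻¹, and e^{tJ} can be computed block-by-block.

A has Jordan form
J =
  [6, 1, 0]
  [0, 6, 1]
  [0, 0, 6]
(up to reordering of blocks).

Per-block formulas:
  For a 3×3 Jordan block J_3(6): exp(t · J_3(6)) = e^(6t)·(I + t·N + (t^2/2)·N^2), where N is the 3×3 nilpotent shift.

After assembling e^{tJ} and conjugating by P, we get:

e^{tA} =
  [2*t*exp(6*t) + exp(6*t), t^2*exp(6*t)/2 - t*exp(6*t), t^2*exp(6*t)/2 - 2*t*exp(6*t)]
  [-4*t*exp(6*t), -t^2*exp(6*t) + 3*t*exp(6*t) + exp(6*t), -t^2*exp(6*t) + 5*t*exp(6*t)]
  [4*t*exp(6*t), t^2*exp(6*t) - 3*t*exp(6*t), t^2*exp(6*t) - 5*t*exp(6*t) + exp(6*t)]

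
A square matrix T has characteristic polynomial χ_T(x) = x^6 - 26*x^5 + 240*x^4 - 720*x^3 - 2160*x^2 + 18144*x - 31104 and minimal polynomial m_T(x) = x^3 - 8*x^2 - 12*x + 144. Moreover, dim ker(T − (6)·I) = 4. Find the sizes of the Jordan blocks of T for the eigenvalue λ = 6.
Block sizes for λ = 6: [2, 1, 1, 1]

Step 1 — from the characteristic polynomial, algebraic multiplicity of λ = 6 is 5. From dim ker(T − (6)·I) = 4, there are exactly 4 Jordan blocks for λ = 6.
Step 2 — from the minimal polynomial, the factor (x − 6)^2 tells us the largest block for λ = 6 has size 2.
Step 3 — with total size 5, 4 blocks, and largest block 2, the block sizes (in nonincreasing order) are [2, 1, 1, 1].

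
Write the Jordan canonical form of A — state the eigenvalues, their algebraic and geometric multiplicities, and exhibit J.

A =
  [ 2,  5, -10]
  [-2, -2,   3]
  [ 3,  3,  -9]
J_3(-3)

The characteristic polynomial is
  det(x·I − A) = x^3 + 9*x^2 + 27*x + 27 = (x + 3)^3

Eigenvalues and multiplicities (the geometric multiplicity of λ is n − rank(A − λI), which equals the number of Jordan blocks for λ):
  λ = -3: algebraic multiplicity = 3, geometric multiplicity = 1

Determining the block sizes for each eigenvalue:
  λ = -3: one block (gm = 1), so the single block has size am = 3 → block sizes [3]

Assembling the blocks gives a Jordan form
J =
  [-3,  1,  0]
  [ 0, -3,  1]
  [ 0,  0, -3]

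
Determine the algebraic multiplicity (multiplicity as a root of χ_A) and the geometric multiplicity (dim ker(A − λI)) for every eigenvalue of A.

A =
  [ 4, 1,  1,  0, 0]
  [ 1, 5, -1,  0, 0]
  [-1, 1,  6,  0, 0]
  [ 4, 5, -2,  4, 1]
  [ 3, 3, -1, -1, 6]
λ = 5: alg = 5, geom = 2

Step 1 — factor the characteristic polynomial to read off the algebraic multiplicities:
  χ_A(x) = (x - 5)^5

Step 2 — compute geometric multiplicities via the rank-nullity identity g(λ) = n − rank(A − λI):
  rank(A − (5)·I) = 3, so dim ker(A − (5)·I) = n − 3 = 2

Summary:
  λ = 5: algebraic multiplicity = 5, geometric multiplicity = 2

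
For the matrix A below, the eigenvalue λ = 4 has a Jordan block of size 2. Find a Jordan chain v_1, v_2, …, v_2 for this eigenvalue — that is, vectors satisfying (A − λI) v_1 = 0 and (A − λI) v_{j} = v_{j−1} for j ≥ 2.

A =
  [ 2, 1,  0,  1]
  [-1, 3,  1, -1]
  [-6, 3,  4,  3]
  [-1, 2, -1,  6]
A Jordan chain for λ = 4 of length 2:
v_1 = (0, -3, 0, 3)ᵀ
v_2 = (1, 2, 0, 0)ᵀ

Let N = A − (4)·I. We want v_2 with N^2 v_2 = 0 but N^1 v_2 ≠ 0; then v_{j-1} := N · v_j for j = 2, …, 2.

Pick v_2 = (1, 2, 0, 0)ᵀ.
Then v_1 = N · v_2 = (0, -3, 0, 3)ᵀ.

Sanity check: (A − (4)·I) v_1 = (0, 0, 0, 0)ᵀ = 0. ✓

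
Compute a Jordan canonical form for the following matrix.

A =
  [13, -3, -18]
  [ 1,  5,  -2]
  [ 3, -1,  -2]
J_1(4) ⊕ J_2(6)

The characteristic polynomial is
  det(x·I − A) = x^3 - 16*x^2 + 84*x - 144 = (x - 6)^2*(x - 4)

Eigenvalues and multiplicities (the geometric multiplicity of λ is n − rank(A − λI), which equals the number of Jordan blocks for λ):
  λ = 4: algebraic multiplicity = 1, geometric multiplicity = 1
  λ = 6: algebraic multiplicity = 2, geometric multiplicity = 1

Determining the block sizes for each eigenvalue:
  λ = 4: one block (gm = 1), so the single block has size am = 1 → block sizes [1]
  λ = 6: one block (gm = 1), so the single block has size am = 2 → block sizes [2]

Assembling the blocks gives a Jordan form
J =
  [4, 0, 0]
  [0, 6, 1]
  [0, 0, 6]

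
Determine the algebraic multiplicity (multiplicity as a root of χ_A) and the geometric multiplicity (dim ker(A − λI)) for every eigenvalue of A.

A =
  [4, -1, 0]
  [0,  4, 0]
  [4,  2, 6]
λ = 4: alg = 2, geom = 1; λ = 6: alg = 1, geom = 1

Step 1 — factor the characteristic polynomial to read off the algebraic multiplicities:
  χ_A(x) = (x - 6)*(x - 4)^2

Step 2 — compute geometric multiplicities via the rank-nullity identity g(λ) = n − rank(A − λI):
  rank(A − (4)·I) = 2, so dim ker(A − (4)·I) = n − 2 = 1
  rank(A − (6)·I) = 2, so dim ker(A − (6)·I) = n − 2 = 1

Summary:
  λ = 4: algebraic multiplicity = 2, geometric multiplicity = 1
  λ = 6: algebraic multiplicity = 1, geometric multiplicity = 1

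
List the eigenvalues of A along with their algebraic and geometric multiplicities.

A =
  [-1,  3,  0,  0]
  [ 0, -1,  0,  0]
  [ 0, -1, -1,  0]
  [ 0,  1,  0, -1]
λ = -1: alg = 4, geom = 3

Step 1 — factor the characteristic polynomial to read off the algebraic multiplicities:
  χ_A(x) = (x + 1)^4

Step 2 — compute geometric multiplicities via the rank-nullity identity g(λ) = n − rank(A − λI):
  rank(A − (-1)·I) = 1, so dim ker(A − (-1)·I) = n − 1 = 3

Summary:
  λ = -1: algebraic multiplicity = 4, geometric multiplicity = 3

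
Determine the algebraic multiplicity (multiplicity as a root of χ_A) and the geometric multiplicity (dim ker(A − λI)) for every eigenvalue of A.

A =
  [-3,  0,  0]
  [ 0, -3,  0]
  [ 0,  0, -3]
λ = -3: alg = 3, geom = 3

Step 1 — factor the characteristic polynomial to read off the algebraic multiplicities:
  χ_A(x) = (x + 3)^3

Step 2 — compute geometric multiplicities via the rank-nullity identity g(λ) = n − rank(A − λI):
  rank(A − (-3)·I) = 0, so dim ker(A − (-3)·I) = n − 0 = 3

Summary:
  λ = -3: algebraic multiplicity = 3, geometric multiplicity = 3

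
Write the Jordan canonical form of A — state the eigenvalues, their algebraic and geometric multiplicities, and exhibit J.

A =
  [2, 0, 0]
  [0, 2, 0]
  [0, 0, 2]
J_1(2) ⊕ J_1(2) ⊕ J_1(2)

The characteristic polynomial is
  det(x·I − A) = x^3 - 6*x^2 + 12*x - 8 = (x - 2)^3

Eigenvalues and multiplicities (the geometric multiplicity of λ is n − rank(A − λI), which equals the number of Jordan blocks for λ):
  λ = 2: algebraic multiplicity = 3, geometric multiplicity = 3

Determining the block sizes for each eigenvalue:
  λ = 2: gm = am = 3, so every block has size 1 → block sizes [1, 1, 1]

Assembling the blocks gives a Jordan form
J =
  [2, 0, 0]
  [0, 2, 0]
  [0, 0, 2]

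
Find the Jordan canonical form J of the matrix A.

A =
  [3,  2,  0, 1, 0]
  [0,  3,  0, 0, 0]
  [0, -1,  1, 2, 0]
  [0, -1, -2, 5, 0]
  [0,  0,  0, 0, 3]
J_3(3) ⊕ J_1(3) ⊕ J_1(3)

The characteristic polynomial is
  det(x·I − A) = x^5 - 15*x^4 + 90*x^3 - 270*x^2 + 405*x - 243 = (x - 3)^5

Eigenvalues and multiplicities (the geometric multiplicity of λ is n − rank(A − λI), which equals the number of Jordan blocks for λ):
  λ = 3: algebraic multiplicity = 5, geometric multiplicity = 3

Determining the block sizes for each eigenvalue:
  λ = 3: with am = 5 and gm = 3, the partition is not yet determined (e.g. several partitions of 5 into 3 parts exist). Let N = A − (3)·I. Computing rank(N^1) = 2, rank(N^2) = 1, rank(N^3) = 0; the number of blocks of size ≥ j is rank(N^{j−1}) − rank(N^j), giving [3, 1, 1]. So we have 1 block(s) of size 3, 2 block(s) of size 1 → block sizes [3, 1, 1]

Assembling the blocks gives a Jordan form
J =
  [3, 1, 0, 0, 0]
  [0, 3, 1, 0, 0]
  [0, 0, 3, 0, 0]
  [0, 0, 0, 3, 0]
  [0, 0, 0, 0, 3]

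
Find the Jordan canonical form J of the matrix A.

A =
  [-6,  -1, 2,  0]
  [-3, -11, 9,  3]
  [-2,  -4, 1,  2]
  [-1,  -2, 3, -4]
J_3(-5) ⊕ J_1(-5)

The characteristic polynomial is
  det(x·I − A) = x^4 + 20*x^3 + 150*x^2 + 500*x + 625 = (x + 5)^4

Eigenvalues and multiplicities (the geometric multiplicity of λ is n − rank(A − λI), which equals the number of Jordan blocks for λ):
  λ = -5: algebraic multiplicity = 4, geometric multiplicity = 2

Determining the block sizes for each eigenvalue:
  λ = -5: with am = 4 and gm = 2, the partition is not yet determined (e.g. several partitions of 4 into 2 parts exist). Let N = A − (-5)·I. Computing rank(N^1) = 2, rank(N^2) = 1, rank(N^3) = 0; the number of blocks of size ≥ j is rank(N^{j−1}) − rank(N^j), giving [2, 1, 1]. So we have 1 block(s) of size 3, 1 block(s) of size 1 → block sizes [3, 1]

Assembling the blocks gives a Jordan form
J =
  [-5,  1,  0,  0]
  [ 0, -5,  1,  0]
  [ 0,  0, -5,  0]
  [ 0,  0,  0, -5]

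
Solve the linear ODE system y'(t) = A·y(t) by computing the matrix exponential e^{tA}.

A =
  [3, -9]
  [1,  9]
e^{tA} =
  [-3*t*exp(6*t) + exp(6*t), -9*t*exp(6*t)]
  [t*exp(6*t), 3*t*exp(6*t) + exp(6*t)]

Strategy: write A = P · J · P⁻¹ where J is a Jordan canonical form, so e^{tA} = P · e^{tJ} · P⁻¹, and e^{tJ} can be computed block-by-block.

A has Jordan form
J =
  [6, 1]
  [0, 6]
(up to reordering of blocks).

Per-block formulas:
  For a 2×2 Jordan block J_2(6): exp(t · J_2(6)) = e^(6t)·(I + t·N), where N is the 2×2 nilpotent shift.

After assembling e^{tJ} and conjugating by P, we get:

e^{tA} =
  [-3*t*exp(6*t) + exp(6*t), -9*t*exp(6*t)]
  [t*exp(6*t), 3*t*exp(6*t) + exp(6*t)]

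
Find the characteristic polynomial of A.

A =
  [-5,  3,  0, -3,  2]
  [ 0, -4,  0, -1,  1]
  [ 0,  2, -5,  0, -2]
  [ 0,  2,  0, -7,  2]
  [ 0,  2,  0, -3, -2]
x^5 + 23*x^4 + 211*x^3 + 965*x^2 + 2200*x + 2000

Expanding det(x·I − A) (e.g. by cofactor expansion or by noting that A is similar to its Jordan form J, which has the same characteristic polynomial as A) gives
  χ_A(x) = x^5 + 23*x^4 + 211*x^3 + 965*x^2 + 2200*x + 2000
which factors as (x + 4)^2*(x + 5)^3. The eigenvalues (with algebraic multiplicities) are λ = -5 with multiplicity 3, λ = -4 with multiplicity 2.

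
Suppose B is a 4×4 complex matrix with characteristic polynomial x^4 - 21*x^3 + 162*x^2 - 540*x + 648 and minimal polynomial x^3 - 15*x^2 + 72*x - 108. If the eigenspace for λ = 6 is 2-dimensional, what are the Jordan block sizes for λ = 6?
Block sizes for λ = 6: [2, 1]

Step 1 — from the characteristic polynomial, algebraic multiplicity of λ = 6 is 3. From dim ker(B − (6)·I) = 2, there are exactly 2 Jordan blocks for λ = 6.
Step 2 — from the minimal polynomial, the factor (x − 6)^2 tells us the largest block for λ = 6 has size 2.
Step 3 — with total size 3, 2 blocks, and largest block 2, the block sizes (in nonincreasing order) are [2, 1].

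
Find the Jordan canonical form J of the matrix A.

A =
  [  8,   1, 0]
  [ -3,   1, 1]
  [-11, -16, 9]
J_3(6)

The characteristic polynomial is
  det(x·I − A) = x^3 - 18*x^2 + 108*x - 216 = (x - 6)^3

Eigenvalues and multiplicities (the geometric multiplicity of λ is n − rank(A − λI), which equals the number of Jordan blocks for λ):
  λ = 6: algebraic multiplicity = 3, geometric multiplicity = 1

Determining the block sizes for each eigenvalue:
  λ = 6: one block (gm = 1), so the single block has size am = 3 → block sizes [3]

Assembling the blocks gives a Jordan form
J =
  [6, 1, 0]
  [0, 6, 1]
  [0, 0, 6]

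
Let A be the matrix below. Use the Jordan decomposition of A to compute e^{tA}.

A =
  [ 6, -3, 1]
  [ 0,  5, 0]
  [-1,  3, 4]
e^{tA} =
  [t*exp(5*t) + exp(5*t), -3*t*exp(5*t), t*exp(5*t)]
  [0, exp(5*t), 0]
  [-t*exp(5*t), 3*t*exp(5*t), -t*exp(5*t) + exp(5*t)]

Strategy: write A = P · J · P⁻¹ where J is a Jordan canonical form, so e^{tA} = P · e^{tJ} · P⁻¹, and e^{tJ} can be computed block-by-block.

A has Jordan form
J =
  [5, 1, 0]
  [0, 5, 0]
  [0, 0, 5]
(up to reordering of blocks).

Per-block formulas:
  For a 2×2 Jordan block J_2(5): exp(t · J_2(5)) = e^(5t)·(I + t·N), where N is the 2×2 nilpotent shift.
  For a 1×1 block at λ = 5: exp(t · [5]) = [e^(5t)].

After assembling e^{tJ} and conjugating by P, we get:

e^{tA} =
  [t*exp(5*t) + exp(5*t), -3*t*exp(5*t), t*exp(5*t)]
  [0, exp(5*t), 0]
  [-t*exp(5*t), 3*t*exp(5*t), -t*exp(5*t) + exp(5*t)]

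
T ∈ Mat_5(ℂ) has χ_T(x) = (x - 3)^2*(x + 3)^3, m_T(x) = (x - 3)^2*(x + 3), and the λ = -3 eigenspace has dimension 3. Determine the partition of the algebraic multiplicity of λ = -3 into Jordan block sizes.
Block sizes for λ = -3: [1, 1, 1]

Step 1 — from the characteristic polynomial, algebraic multiplicity of λ = -3 is 3. From dim ker(T − (-3)·I) = 3, there are exactly 3 Jordan blocks for λ = -3.
Step 2 — from the minimal polynomial, the factor (x + 3) tells us the largest block for λ = -3 has size 1.
Step 3 — with total size 3, 3 blocks, and largest block 1, the block sizes (in nonincreasing order) are [1, 1, 1].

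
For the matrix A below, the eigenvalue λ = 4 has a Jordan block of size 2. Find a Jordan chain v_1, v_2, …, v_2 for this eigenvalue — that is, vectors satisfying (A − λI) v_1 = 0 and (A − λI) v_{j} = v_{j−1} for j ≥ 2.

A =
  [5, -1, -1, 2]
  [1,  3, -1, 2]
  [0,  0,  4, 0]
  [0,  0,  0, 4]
A Jordan chain for λ = 4 of length 2:
v_1 = (1, 1, 0, 0)ᵀ
v_2 = (1, 0, 0, 0)ᵀ

Let N = A − (4)·I. We want v_2 with N^2 v_2 = 0 but N^1 v_2 ≠ 0; then v_{j-1} := N · v_j for j = 2, …, 2.

Pick v_2 = (1, 0, 0, 0)ᵀ.
Then v_1 = N · v_2 = (1, 1, 0, 0)ᵀ.

Sanity check: (A − (4)·I) v_1 = (0, 0, 0, 0)ᵀ = 0. ✓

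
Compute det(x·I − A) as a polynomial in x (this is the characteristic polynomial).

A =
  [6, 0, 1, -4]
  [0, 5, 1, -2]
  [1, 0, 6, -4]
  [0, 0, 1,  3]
x^4 - 20*x^3 + 150*x^2 - 500*x + 625

Expanding det(x·I − A) (e.g. by cofactor expansion or by noting that A is similar to its Jordan form J, which has the same characteristic polynomial as A) gives
  χ_A(x) = x^4 - 20*x^3 + 150*x^2 - 500*x + 625
which factors as (x - 5)^4. The eigenvalues (with algebraic multiplicities) are λ = 5 with multiplicity 4.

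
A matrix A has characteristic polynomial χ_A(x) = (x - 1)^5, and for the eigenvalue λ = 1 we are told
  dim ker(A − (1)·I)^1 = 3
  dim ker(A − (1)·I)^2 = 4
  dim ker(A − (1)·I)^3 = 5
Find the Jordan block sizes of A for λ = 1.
Block sizes for λ = 1: [3, 1, 1]

From the dimensions of kernels of powers, the number of Jordan blocks of size at least j is d_j − d_{j−1} where d_j = dim ker(N^j) (with d_0 = 0). Computing the differences gives [3, 1, 1].
The number of blocks of size exactly k is (#blocks of size ≥ k) − (#blocks of size ≥ k + 1), so the partition is: 2 block(s) of size 1, 1 block(s) of size 3.
In nonincreasing order the block sizes are [3, 1, 1].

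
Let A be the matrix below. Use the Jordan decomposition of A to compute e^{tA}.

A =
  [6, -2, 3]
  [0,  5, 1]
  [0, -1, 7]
e^{tA} =
  [exp(6*t), -t^2*exp(6*t)/2 - 2*t*exp(6*t), t^2*exp(6*t)/2 + 3*t*exp(6*t)]
  [0, -t*exp(6*t) + exp(6*t), t*exp(6*t)]
  [0, -t*exp(6*t), t*exp(6*t) + exp(6*t)]

Strategy: write A = P · J · P⁻¹ where J is a Jordan canonical form, so e^{tA} = P · e^{tJ} · P⁻¹, and e^{tJ} can be computed block-by-block.

A has Jordan form
J =
  [6, 1, 0]
  [0, 6, 1]
  [0, 0, 6]
(up to reordering of blocks).

Per-block formulas:
  For a 3×3 Jordan block J_3(6): exp(t · J_3(6)) = e^(6t)·(I + t·N + (t^2/2)·N^2), where N is the 3×3 nilpotent shift.

After assembling e^{tJ} and conjugating by P, we get:

e^{tA} =
  [exp(6*t), -t^2*exp(6*t)/2 - 2*t*exp(6*t), t^2*exp(6*t)/2 + 3*t*exp(6*t)]
  [0, -t*exp(6*t) + exp(6*t), t*exp(6*t)]
  [0, -t*exp(6*t), t*exp(6*t) + exp(6*t)]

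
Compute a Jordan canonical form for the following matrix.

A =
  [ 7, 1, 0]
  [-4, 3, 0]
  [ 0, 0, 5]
J_2(5) ⊕ J_1(5)

The characteristic polynomial is
  det(x·I − A) = x^3 - 15*x^2 + 75*x - 125 = (x - 5)^3

Eigenvalues and multiplicities (the geometric multiplicity of λ is n − rank(A − λI), which equals the number of Jordan blocks for λ):
  λ = 5: algebraic multiplicity = 3, geometric multiplicity = 2

Determining the block sizes for each eigenvalue:
  λ = 5: 2 blocks summing to 3 forces exactly one block of size 2 and the rest size 1 → block sizes [2, 1]

Assembling the blocks gives a Jordan form
J =
  [5, 1, 0]
  [0, 5, 0]
  [0, 0, 5]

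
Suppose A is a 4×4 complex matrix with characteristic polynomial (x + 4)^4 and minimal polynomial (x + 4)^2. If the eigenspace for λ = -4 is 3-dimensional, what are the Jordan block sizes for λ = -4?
Block sizes for λ = -4: [2, 1, 1]

Step 1 — from the characteristic polynomial, algebraic multiplicity of λ = -4 is 4. From dim ker(A − (-4)·I) = 3, there are exactly 3 Jordan blocks for λ = -4.
Step 2 — from the minimal polynomial, the factor (x + 4)^2 tells us the largest block for λ = -4 has size 2.
Step 3 — with total size 4, 3 blocks, and largest block 2, the block sizes (in nonincreasing order) are [2, 1, 1].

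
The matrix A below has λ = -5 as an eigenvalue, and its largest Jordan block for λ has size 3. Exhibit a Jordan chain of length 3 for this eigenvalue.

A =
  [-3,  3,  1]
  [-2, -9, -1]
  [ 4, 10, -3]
A Jordan chain for λ = -5 of length 3:
v_1 = (2, 0, -4)ᵀ
v_2 = (2, -2, 4)ᵀ
v_3 = (1, 0, 0)ᵀ

Let N = A − (-5)·I. We want v_3 with N^3 v_3 = 0 but N^2 v_3 ≠ 0; then v_{j-1} := N · v_j for j = 3, …, 2.

Pick v_3 = (1, 0, 0)ᵀ.
Then v_2 = N · v_3 = (2, -2, 4)ᵀ.
Then v_1 = N · v_2 = (2, 0, -4)ᵀ.

Sanity check: (A − (-5)·I) v_1 = (0, 0, 0)ᵀ = 0. ✓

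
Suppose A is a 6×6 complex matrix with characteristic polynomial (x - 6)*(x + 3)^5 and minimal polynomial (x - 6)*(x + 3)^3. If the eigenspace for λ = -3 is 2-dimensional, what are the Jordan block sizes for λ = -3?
Block sizes for λ = -3: [3, 2]

Step 1 — from the characteristic polynomial, algebraic multiplicity of λ = -3 is 5. From dim ker(A − (-3)·I) = 2, there are exactly 2 Jordan blocks for λ = -3.
Step 2 — from the minimal polynomial, the factor (x + 3)^3 tells us the largest block for λ = -3 has size 3.
Step 3 — with total size 5, 2 blocks, and largest block 3, the block sizes (in nonincreasing order) are [3, 2].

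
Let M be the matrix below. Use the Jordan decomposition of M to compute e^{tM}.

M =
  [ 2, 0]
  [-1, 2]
e^{tM} =
  [exp(2*t), 0]
  [-t*exp(2*t), exp(2*t)]

Strategy: write M = P · J · P⁻¹ where J is a Jordan canonical form, so e^{tM} = P · e^{tJ} · P⁻¹, and e^{tJ} can be computed block-by-block.

M has Jordan form
J =
  [2, 1]
  [0, 2]
(up to reordering of blocks).

Per-block formulas:
  For a 2×2 Jordan block J_2(2): exp(t · J_2(2)) = e^(2t)·(I + t·N), where N is the 2×2 nilpotent shift.

After assembling e^{tJ} and conjugating by P, we get:

e^{tM} =
  [exp(2*t), 0]
  [-t*exp(2*t), exp(2*t)]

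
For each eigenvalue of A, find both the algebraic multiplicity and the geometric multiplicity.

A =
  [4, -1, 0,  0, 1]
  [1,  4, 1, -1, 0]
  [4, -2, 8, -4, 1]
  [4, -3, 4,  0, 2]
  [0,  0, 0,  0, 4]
λ = 4: alg = 5, geom = 2

Step 1 — factor the characteristic polynomial to read off the algebraic multiplicities:
  χ_A(x) = (x - 4)^5

Step 2 — compute geometric multiplicities via the rank-nullity identity g(λ) = n − rank(A − λI):
  rank(A − (4)·I) = 3, so dim ker(A − (4)·I) = n − 3 = 2

Summary:
  λ = 4: algebraic multiplicity = 5, geometric multiplicity = 2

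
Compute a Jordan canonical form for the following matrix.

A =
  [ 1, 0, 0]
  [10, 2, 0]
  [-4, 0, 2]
J_1(1) ⊕ J_1(2) ⊕ J_1(2)

The characteristic polynomial is
  det(x·I − A) = x^3 - 5*x^2 + 8*x - 4 = (x - 2)^2*(x - 1)

Eigenvalues and multiplicities (the geometric multiplicity of λ is n − rank(A − λI), which equals the number of Jordan blocks for λ):
  λ = 1: algebraic multiplicity = 1, geometric multiplicity = 1
  λ = 2: algebraic multiplicity = 2, geometric multiplicity = 2

Determining the block sizes for each eigenvalue:
  λ = 1: one block (gm = 1), so the single block has size am = 1 → block sizes [1]
  λ = 2: gm = am = 2, so every block has size 1 → block sizes [1, 1]

Assembling the blocks gives a Jordan form
J =
  [1, 0, 0]
  [0, 2, 0]
  [0, 0, 2]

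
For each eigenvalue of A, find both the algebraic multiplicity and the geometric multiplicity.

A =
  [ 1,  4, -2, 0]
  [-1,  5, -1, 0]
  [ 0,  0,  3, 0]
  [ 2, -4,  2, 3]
λ = 3: alg = 4, geom = 3

Step 1 — factor the characteristic polynomial to read off the algebraic multiplicities:
  χ_A(x) = (x - 3)^4

Step 2 — compute geometric multiplicities via the rank-nullity identity g(λ) = n − rank(A − λI):
  rank(A − (3)·I) = 1, so dim ker(A − (3)·I) = n − 1 = 3

Summary:
  λ = 3: algebraic multiplicity = 4, geometric multiplicity = 3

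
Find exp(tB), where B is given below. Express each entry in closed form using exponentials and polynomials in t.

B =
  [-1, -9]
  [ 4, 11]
e^{tB} =
  [-6*t*exp(5*t) + exp(5*t), -9*t*exp(5*t)]
  [4*t*exp(5*t), 6*t*exp(5*t) + exp(5*t)]

Strategy: write B = P · J · P⁻¹ where J is a Jordan canonical form, so e^{tB} = P · e^{tJ} · P⁻¹, and e^{tJ} can be computed block-by-block.

B has Jordan form
J =
  [5, 1]
  [0, 5]
(up to reordering of blocks).

Per-block formulas:
  For a 2×2 Jordan block J_2(5): exp(t · J_2(5)) = e^(5t)·(I + t·N), where N is the 2×2 nilpotent shift.

After assembling e^{tJ} and conjugating by P, we get:

e^{tB} =
  [-6*t*exp(5*t) + exp(5*t), -9*t*exp(5*t)]
  [4*t*exp(5*t), 6*t*exp(5*t) + exp(5*t)]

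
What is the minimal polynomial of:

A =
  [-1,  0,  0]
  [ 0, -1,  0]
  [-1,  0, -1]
x^2 + 2*x + 1

The characteristic polynomial is χ_A(x) = (x + 1)^3, so the eigenvalues are known. The minimal polynomial is
  m_A(x) = Π_λ (x − λ)^{k_λ}
where k_λ is the size of the *largest* Jordan block for λ (equivalently, the smallest k with (A − λI)^k v = 0 for every generalised eigenvector v of λ).

  λ = -1: largest Jordan block has size 2, contributing (x + 1)^2

So m_A(x) = (x + 1)^2 = x^2 + 2*x + 1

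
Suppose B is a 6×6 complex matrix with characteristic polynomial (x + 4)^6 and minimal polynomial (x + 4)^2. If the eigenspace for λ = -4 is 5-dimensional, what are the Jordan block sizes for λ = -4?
Block sizes for λ = -4: [2, 1, 1, 1, 1]

Step 1 — from the characteristic polynomial, algebraic multiplicity of λ = -4 is 6. From dim ker(B − (-4)·I) = 5, there are exactly 5 Jordan blocks for λ = -4.
Step 2 — from the minimal polynomial, the factor (x + 4)^2 tells us the largest block for λ = -4 has size 2.
Step 3 — with total size 6, 5 blocks, and largest block 2, the block sizes (in nonincreasing order) are [2, 1, 1, 1, 1].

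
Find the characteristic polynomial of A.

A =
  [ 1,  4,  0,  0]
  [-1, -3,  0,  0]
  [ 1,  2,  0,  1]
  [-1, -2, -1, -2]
x^4 + 4*x^3 + 6*x^2 + 4*x + 1

Expanding det(x·I − A) (e.g. by cofactor expansion or by noting that A is similar to its Jordan form J, which has the same characteristic polynomial as A) gives
  χ_A(x) = x^4 + 4*x^3 + 6*x^2 + 4*x + 1
which factors as (x + 1)^4. The eigenvalues (with algebraic multiplicities) are λ = -1 with multiplicity 4.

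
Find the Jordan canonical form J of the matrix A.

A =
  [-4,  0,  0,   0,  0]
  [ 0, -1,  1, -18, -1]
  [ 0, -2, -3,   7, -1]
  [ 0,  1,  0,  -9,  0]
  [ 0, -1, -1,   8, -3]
J_3(-4) ⊕ J_1(-4) ⊕ J_1(-4)

The characteristic polynomial is
  det(x·I − A) = x^5 + 20*x^4 + 160*x^3 + 640*x^2 + 1280*x + 1024 = (x + 4)^5

Eigenvalues and multiplicities (the geometric multiplicity of λ is n − rank(A − λI), which equals the number of Jordan blocks for λ):
  λ = -4: algebraic multiplicity = 5, geometric multiplicity = 3

Determining the block sizes for each eigenvalue:
  λ = -4: with am = 5 and gm = 3, the partition is not yet determined (e.g. several partitions of 5 into 3 parts exist). Let N = A − (-4)·I. Computing rank(N^1) = 2, rank(N^2) = 1, rank(N^3) = 0; the number of blocks of size ≥ j is rank(N^{j−1}) − rank(N^j), giving [3, 1, 1]. So we have 1 block(s) of size 3, 2 block(s) of size 1 → block sizes [3, 1, 1]

Assembling the blocks gives a Jordan form
J =
  [-4,  1,  0,  0,  0]
  [ 0, -4,  1,  0,  0]
  [ 0,  0, -4,  0,  0]
  [ 0,  0,  0, -4,  0]
  [ 0,  0,  0,  0, -4]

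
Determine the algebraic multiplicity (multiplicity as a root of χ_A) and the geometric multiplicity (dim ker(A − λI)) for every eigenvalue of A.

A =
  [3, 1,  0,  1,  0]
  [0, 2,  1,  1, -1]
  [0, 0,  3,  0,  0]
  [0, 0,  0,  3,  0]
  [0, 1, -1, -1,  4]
λ = 3: alg = 5, geom = 3

Step 1 — factor the characteristic polynomial to read off the algebraic multiplicities:
  χ_A(x) = (x - 3)^5

Step 2 — compute geometric multiplicities via the rank-nullity identity g(λ) = n − rank(A − λI):
  rank(A − (3)·I) = 2, so dim ker(A − (3)·I) = n − 2 = 3

Summary:
  λ = 3: algebraic multiplicity = 5, geometric multiplicity = 3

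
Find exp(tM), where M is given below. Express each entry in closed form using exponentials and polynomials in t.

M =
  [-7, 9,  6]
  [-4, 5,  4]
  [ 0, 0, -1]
e^{tM} =
  [-6*t*exp(-t) + exp(-t), 9*t*exp(-t), 6*t*exp(-t)]
  [-4*t*exp(-t), 6*t*exp(-t) + exp(-t), 4*t*exp(-t)]
  [0, 0, exp(-t)]

Strategy: write M = P · J · P⁻¹ where J is a Jordan canonical form, so e^{tM} = P · e^{tJ} · P⁻¹, and e^{tJ} can be computed block-by-block.

M has Jordan form
J =
  [-1,  1,  0]
  [ 0, -1,  0]
  [ 0,  0, -1]
(up to reordering of blocks).

Per-block formulas:
  For a 2×2 Jordan block J_2(-1): exp(t · J_2(-1)) = e^(-1t)·(I + t·N), where N is the 2×2 nilpotent shift.
  For a 1×1 block at λ = -1: exp(t · [-1]) = [e^(-1t)].

After assembling e^{tJ} and conjugating by P, we get:

e^{tM} =
  [-6*t*exp(-t) + exp(-t), 9*t*exp(-t), 6*t*exp(-t)]
  [-4*t*exp(-t), 6*t*exp(-t) + exp(-t), 4*t*exp(-t)]
  [0, 0, exp(-t)]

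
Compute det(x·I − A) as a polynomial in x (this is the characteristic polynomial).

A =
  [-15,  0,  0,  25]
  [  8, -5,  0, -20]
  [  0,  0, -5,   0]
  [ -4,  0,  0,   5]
x^4 + 20*x^3 + 150*x^2 + 500*x + 625

Expanding det(x·I − A) (e.g. by cofactor expansion or by noting that A is similar to its Jordan form J, which has the same characteristic polynomial as A) gives
  χ_A(x) = x^4 + 20*x^3 + 150*x^2 + 500*x + 625
which factors as (x + 5)^4. The eigenvalues (with algebraic multiplicities) are λ = -5 with multiplicity 4.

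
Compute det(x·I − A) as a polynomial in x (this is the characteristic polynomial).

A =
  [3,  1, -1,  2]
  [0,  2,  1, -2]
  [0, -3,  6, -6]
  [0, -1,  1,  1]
x^4 - 12*x^3 + 54*x^2 - 108*x + 81

Expanding det(x·I − A) (e.g. by cofactor expansion or by noting that A is similar to its Jordan form J, which has the same characteristic polynomial as A) gives
  χ_A(x) = x^4 - 12*x^3 + 54*x^2 - 108*x + 81
which factors as (x - 3)^4. The eigenvalues (with algebraic multiplicities) are λ = 3 with multiplicity 4.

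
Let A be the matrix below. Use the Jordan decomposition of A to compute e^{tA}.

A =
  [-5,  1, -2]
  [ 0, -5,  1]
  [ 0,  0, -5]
e^{tA} =
  [exp(-5*t), t*exp(-5*t), t^2*exp(-5*t)/2 - 2*t*exp(-5*t)]
  [0, exp(-5*t), t*exp(-5*t)]
  [0, 0, exp(-5*t)]

Strategy: write A = P · J · P⁻¹ where J is a Jordan canonical form, so e^{tA} = P · e^{tJ} · P⁻¹, and e^{tJ} can be computed block-by-block.

A has Jordan form
J =
  [-5,  1,  0]
  [ 0, -5,  1]
  [ 0,  0, -5]
(up to reordering of blocks).

Per-block formulas:
  For a 3×3 Jordan block J_3(-5): exp(t · J_3(-5)) = e^(-5t)·(I + t·N + (t^2/2)·N^2), where N is the 3×3 nilpotent shift.

After assembling e^{tJ} and conjugating by P, we get:

e^{tA} =
  [exp(-5*t), t*exp(-5*t), t^2*exp(-5*t)/2 - 2*t*exp(-5*t)]
  [0, exp(-5*t), t*exp(-5*t)]
  [0, 0, exp(-5*t)]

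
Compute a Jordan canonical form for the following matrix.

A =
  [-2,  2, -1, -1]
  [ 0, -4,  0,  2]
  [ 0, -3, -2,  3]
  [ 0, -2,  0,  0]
J_3(-2) ⊕ J_1(-2)

The characteristic polynomial is
  det(x·I − A) = x^4 + 8*x^3 + 24*x^2 + 32*x + 16 = (x + 2)^4

Eigenvalues and multiplicities (the geometric multiplicity of λ is n − rank(A − λI), which equals the number of Jordan blocks for λ):
  λ = -2: algebraic multiplicity = 4, geometric multiplicity = 2

Determining the block sizes for each eigenvalue:
  λ = -2: with am = 4 and gm = 2, the partition is not yet determined (e.g. several partitions of 4 into 2 parts exist). Let N = A − (-2)·I. Computing rank(N^1) = 2, rank(N^2) = 1, rank(N^3) = 0; the number of blocks of size ≥ j is rank(N^{j−1}) − rank(N^j), giving [2, 1, 1]. So we have 1 block(s) of size 3, 1 block(s) of size 1 → block sizes [3, 1]

Assembling the blocks gives a Jordan form
J =
  [-2,  1,  0,  0]
  [ 0, -2,  1,  0]
  [ 0,  0, -2,  0]
  [ 0,  0,  0, -2]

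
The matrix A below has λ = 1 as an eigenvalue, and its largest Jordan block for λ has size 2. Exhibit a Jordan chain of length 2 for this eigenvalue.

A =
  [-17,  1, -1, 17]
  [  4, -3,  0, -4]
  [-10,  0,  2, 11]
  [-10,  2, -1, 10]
A Jordan chain for λ = 1 of length 2:
v_1 = (-1, 0, 1, -1)ᵀ
v_2 = (0, 0, 1, 0)ᵀ

Let N = A − (1)·I. We want v_2 with N^2 v_2 = 0 but N^1 v_2 ≠ 0; then v_{j-1} := N · v_j for j = 2, …, 2.

Pick v_2 = (0, 0, 1, 0)ᵀ.
Then v_1 = N · v_2 = (-1, 0, 1, -1)ᵀ.

Sanity check: (A − (1)·I) v_1 = (0, 0, 0, 0)ᵀ = 0. ✓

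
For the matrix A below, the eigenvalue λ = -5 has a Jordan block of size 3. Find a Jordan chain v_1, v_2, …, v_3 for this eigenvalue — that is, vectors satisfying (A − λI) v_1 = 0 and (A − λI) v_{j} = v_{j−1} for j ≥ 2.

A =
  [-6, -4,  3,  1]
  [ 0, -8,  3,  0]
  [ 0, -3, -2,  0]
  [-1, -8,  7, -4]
A Jordan chain for λ = -5 of length 3:
v_1 = (-1, 0, 0, -1)ᵀ
v_2 = (-4, -3, -3, -8)ᵀ
v_3 = (0, 1, 0, 0)ᵀ

Let N = A − (-5)·I. We want v_3 with N^3 v_3 = 0 but N^2 v_3 ≠ 0; then v_{j-1} := N · v_j for j = 3, …, 2.

Pick v_3 = (0, 1, 0, 0)ᵀ.
Then v_2 = N · v_3 = (-4, -3, -3, -8)ᵀ.
Then v_1 = N · v_2 = (-1, 0, 0, -1)ᵀ.

Sanity check: (A − (-5)·I) v_1 = (0, 0, 0, 0)ᵀ = 0. ✓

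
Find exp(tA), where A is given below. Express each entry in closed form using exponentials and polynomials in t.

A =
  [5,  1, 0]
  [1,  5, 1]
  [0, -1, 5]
e^{tA} =
  [t^2*exp(5*t)/2 + exp(5*t), t*exp(5*t), t^2*exp(5*t)/2]
  [t*exp(5*t), exp(5*t), t*exp(5*t)]
  [-t^2*exp(5*t)/2, -t*exp(5*t), -t^2*exp(5*t)/2 + exp(5*t)]

Strategy: write A = P · J · P⁻¹ where J is a Jordan canonical form, so e^{tA} = P · e^{tJ} · P⁻¹, and e^{tJ} can be computed block-by-block.

A has Jordan form
J =
  [5, 1, 0]
  [0, 5, 1]
  [0, 0, 5]
(up to reordering of blocks).

Per-block formulas:
  For a 3×3 Jordan block J_3(5): exp(t · J_3(5)) = e^(5t)·(I + t·N + (t^2/2)·N^2), where N is the 3×3 nilpotent shift.

After assembling e^{tJ} and conjugating by P, we get:

e^{tA} =
  [t^2*exp(5*t)/2 + exp(5*t), t*exp(5*t), t^2*exp(5*t)/2]
  [t*exp(5*t), exp(5*t), t*exp(5*t)]
  [-t^2*exp(5*t)/2, -t*exp(5*t), -t^2*exp(5*t)/2 + exp(5*t)]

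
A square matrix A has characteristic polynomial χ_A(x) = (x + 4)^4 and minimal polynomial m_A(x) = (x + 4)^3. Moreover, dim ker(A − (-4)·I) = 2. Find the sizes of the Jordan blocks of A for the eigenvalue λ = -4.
Block sizes for λ = -4: [3, 1]

Step 1 — from the characteristic polynomial, algebraic multiplicity of λ = -4 is 4. From dim ker(A − (-4)·I) = 2, there are exactly 2 Jordan blocks for λ = -4.
Step 2 — from the minimal polynomial, the factor (x + 4)^3 tells us the largest block for λ = -4 has size 3.
Step 3 — with total size 4, 2 blocks, and largest block 3, the block sizes (in nonincreasing order) are [3, 1].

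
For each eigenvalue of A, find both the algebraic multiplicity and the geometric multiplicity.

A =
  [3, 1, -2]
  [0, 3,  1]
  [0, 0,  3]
λ = 3: alg = 3, geom = 1

Step 1 — factor the characteristic polynomial to read off the algebraic multiplicities:
  χ_A(x) = (x - 3)^3

Step 2 — compute geometric multiplicities via the rank-nullity identity g(λ) = n − rank(A − λI):
  rank(A − (3)·I) = 2, so dim ker(A − (3)·I) = n − 2 = 1

Summary:
  λ = 3: algebraic multiplicity = 3, geometric multiplicity = 1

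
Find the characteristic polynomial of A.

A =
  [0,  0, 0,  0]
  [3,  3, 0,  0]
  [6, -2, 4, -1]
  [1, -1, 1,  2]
x^4 - 9*x^3 + 27*x^2 - 27*x

Expanding det(x·I − A) (e.g. by cofactor expansion or by noting that A is similar to its Jordan form J, which has the same characteristic polynomial as A) gives
  χ_A(x) = x^4 - 9*x^3 + 27*x^2 - 27*x
which factors as x*(x - 3)^3. The eigenvalues (with algebraic multiplicities) are λ = 0 with multiplicity 1, λ = 3 with multiplicity 3.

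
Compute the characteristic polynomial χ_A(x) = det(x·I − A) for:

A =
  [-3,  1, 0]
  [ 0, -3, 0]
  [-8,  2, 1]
x^3 + 5*x^2 + 3*x - 9

Expanding det(x·I − A) (e.g. by cofactor expansion or by noting that A is similar to its Jordan form J, which has the same characteristic polynomial as A) gives
  χ_A(x) = x^3 + 5*x^2 + 3*x - 9
which factors as (x - 1)*(x + 3)^2. The eigenvalues (with algebraic multiplicities) are λ = -3 with multiplicity 2, λ = 1 with multiplicity 1.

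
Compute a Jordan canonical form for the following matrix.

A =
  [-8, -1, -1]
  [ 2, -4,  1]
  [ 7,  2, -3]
J_3(-5)

The characteristic polynomial is
  det(x·I − A) = x^3 + 15*x^2 + 75*x + 125 = (x + 5)^3

Eigenvalues and multiplicities (the geometric multiplicity of λ is n − rank(A − λI), which equals the number of Jordan blocks for λ):
  λ = -5: algebraic multiplicity = 3, geometric multiplicity = 1

Determining the block sizes for each eigenvalue:
  λ = -5: one block (gm = 1), so the single block has size am = 3 → block sizes [3]

Assembling the blocks gives a Jordan form
J =
  [-5,  1,  0]
  [ 0, -5,  1]
  [ 0,  0, -5]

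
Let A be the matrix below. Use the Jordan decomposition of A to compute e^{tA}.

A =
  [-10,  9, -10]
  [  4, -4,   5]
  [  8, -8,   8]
e^{tA} =
  [10*t^2*exp(-2*t) - 8*t*exp(-2*t) + exp(-2*t), -5*t^2*exp(-2*t) + 9*t*exp(-2*t), 25*t^2*exp(-2*t)/2 - 10*t*exp(-2*t)]
  [4*t*exp(-2*t), -2*t*exp(-2*t) + exp(-2*t), 5*t*exp(-2*t)]
  [-8*t^2*exp(-2*t) + 8*t*exp(-2*t), 4*t^2*exp(-2*t) - 8*t*exp(-2*t), -10*t^2*exp(-2*t) + 10*t*exp(-2*t) + exp(-2*t)]

Strategy: write A = P · J · P⁻¹ where J is a Jordan canonical form, so e^{tA} = P · e^{tJ} · P⁻¹, and e^{tJ} can be computed block-by-block.

A has Jordan form
J =
  [-2,  1,  0]
  [ 0, -2,  1]
  [ 0,  0, -2]
(up to reordering of blocks).

Per-block formulas:
  For a 3×3 Jordan block J_3(-2): exp(t · J_3(-2)) = e^(-2t)·(I + t·N + (t^2/2)·N^2), where N is the 3×3 nilpotent shift.

After assembling e^{tJ} and conjugating by P, we get:

e^{tA} =
  [10*t^2*exp(-2*t) - 8*t*exp(-2*t) + exp(-2*t), -5*t^2*exp(-2*t) + 9*t*exp(-2*t), 25*t^2*exp(-2*t)/2 - 10*t*exp(-2*t)]
  [4*t*exp(-2*t), -2*t*exp(-2*t) + exp(-2*t), 5*t*exp(-2*t)]
  [-8*t^2*exp(-2*t) + 8*t*exp(-2*t), 4*t^2*exp(-2*t) - 8*t*exp(-2*t), -10*t^2*exp(-2*t) + 10*t*exp(-2*t) + exp(-2*t)]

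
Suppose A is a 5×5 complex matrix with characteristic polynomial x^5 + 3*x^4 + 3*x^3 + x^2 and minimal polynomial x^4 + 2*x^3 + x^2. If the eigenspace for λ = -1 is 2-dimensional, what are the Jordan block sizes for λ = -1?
Block sizes for λ = -1: [2, 1]

Step 1 — from the characteristic polynomial, algebraic multiplicity of λ = -1 is 3. From dim ker(A − (-1)·I) = 2, there are exactly 2 Jordan blocks for λ = -1.
Step 2 — from the minimal polynomial, the factor (x + 1)^2 tells us the largest block for λ = -1 has size 2.
Step 3 — with total size 3, 2 blocks, and largest block 2, the block sizes (in nonincreasing order) are [2, 1].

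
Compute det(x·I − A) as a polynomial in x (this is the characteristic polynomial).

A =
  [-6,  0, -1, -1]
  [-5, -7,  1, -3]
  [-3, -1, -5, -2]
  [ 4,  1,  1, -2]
x^4 + 20*x^3 + 150*x^2 + 500*x + 625

Expanding det(x·I − A) (e.g. by cofactor expansion or by noting that A is similar to its Jordan form J, which has the same characteristic polynomial as A) gives
  χ_A(x) = x^4 + 20*x^3 + 150*x^2 + 500*x + 625
which factors as (x + 5)^4. The eigenvalues (with algebraic multiplicities) are λ = -5 with multiplicity 4.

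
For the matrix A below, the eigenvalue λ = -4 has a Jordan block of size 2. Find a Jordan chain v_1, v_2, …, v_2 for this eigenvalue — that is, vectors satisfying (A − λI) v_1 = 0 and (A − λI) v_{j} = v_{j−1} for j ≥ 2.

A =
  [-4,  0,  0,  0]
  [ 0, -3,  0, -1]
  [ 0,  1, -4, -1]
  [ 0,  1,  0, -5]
A Jordan chain for λ = -4 of length 2:
v_1 = (0, 1, 1, 1)ᵀ
v_2 = (0, 1, 0, 0)ᵀ

Let N = A − (-4)·I. We want v_2 with N^2 v_2 = 0 but N^1 v_2 ≠ 0; then v_{j-1} := N · v_j for j = 2, …, 2.

Pick v_2 = (0, 1, 0, 0)ᵀ.
Then v_1 = N · v_2 = (0, 1, 1, 1)ᵀ.

Sanity check: (A − (-4)·I) v_1 = (0, 0, 0, 0)ᵀ = 0. ✓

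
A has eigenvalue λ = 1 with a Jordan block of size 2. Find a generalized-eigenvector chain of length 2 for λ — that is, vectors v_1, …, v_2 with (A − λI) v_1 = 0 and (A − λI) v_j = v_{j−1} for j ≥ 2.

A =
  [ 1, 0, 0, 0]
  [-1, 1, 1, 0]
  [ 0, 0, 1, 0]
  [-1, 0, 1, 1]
A Jordan chain for λ = 1 of length 2:
v_1 = (0, -1, 0, -1)ᵀ
v_2 = (1, 0, 0, 0)ᵀ

Let N = A − (1)·I. We want v_2 with N^2 v_2 = 0 but N^1 v_2 ≠ 0; then v_{j-1} := N · v_j for j = 2, …, 2.

Pick v_2 = (1, 0, 0, 0)ᵀ.
Then v_1 = N · v_2 = (0, -1, 0, -1)ᵀ.

Sanity check: (A − (1)·I) v_1 = (0, 0, 0, 0)ᵀ = 0. ✓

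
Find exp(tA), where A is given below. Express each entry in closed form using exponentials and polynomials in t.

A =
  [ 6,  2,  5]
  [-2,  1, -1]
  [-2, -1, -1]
e^{tA} =
  [t^2*exp(2*t) + 4*t*exp(2*t) + exp(2*t), t^2*exp(2*t)/2 + 2*t*exp(2*t), 3*t^2*exp(2*t)/2 + 5*t*exp(2*t)]
  [-2*t^2*exp(2*t) - 2*t*exp(2*t), -t^2*exp(2*t) - t*exp(2*t) + exp(2*t), -3*t^2*exp(2*t) - t*exp(2*t)]
  [-2*t*exp(2*t), -t*exp(2*t), -3*t*exp(2*t) + exp(2*t)]

Strategy: write A = P · J · P⁻¹ where J is a Jordan canonical form, so e^{tA} = P · e^{tJ} · P⁻¹, and e^{tJ} can be computed block-by-block.

A has Jordan form
J =
  [2, 1, 0]
  [0, 2, 1]
  [0, 0, 2]
(up to reordering of blocks).

Per-block formulas:
  For a 3×3 Jordan block J_3(2): exp(t · J_3(2)) = e^(2t)·(I + t·N + (t^2/2)·N^2), where N is the 3×3 nilpotent shift.

After assembling e^{tJ} and conjugating by P, we get:

e^{tA} =
  [t^2*exp(2*t) + 4*t*exp(2*t) + exp(2*t), t^2*exp(2*t)/2 + 2*t*exp(2*t), 3*t^2*exp(2*t)/2 + 5*t*exp(2*t)]
  [-2*t^2*exp(2*t) - 2*t*exp(2*t), -t^2*exp(2*t) - t*exp(2*t) + exp(2*t), -3*t^2*exp(2*t) - t*exp(2*t)]
  [-2*t*exp(2*t), -t*exp(2*t), -3*t*exp(2*t) + exp(2*t)]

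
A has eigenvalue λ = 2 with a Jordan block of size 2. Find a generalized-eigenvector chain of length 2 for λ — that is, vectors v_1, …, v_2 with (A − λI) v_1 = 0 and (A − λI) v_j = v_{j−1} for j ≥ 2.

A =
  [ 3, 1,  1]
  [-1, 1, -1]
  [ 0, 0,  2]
A Jordan chain for λ = 2 of length 2:
v_1 = (1, -1, 0)ᵀ
v_2 = (1, 0, 0)ᵀ

Let N = A − (2)·I. We want v_2 with N^2 v_2 = 0 but N^1 v_2 ≠ 0; then v_{j-1} := N · v_j for j = 2, …, 2.

Pick v_2 = (1, 0, 0)ᵀ.
Then v_1 = N · v_2 = (1, -1, 0)ᵀ.

Sanity check: (A − (2)·I) v_1 = (0, 0, 0)ᵀ = 0. ✓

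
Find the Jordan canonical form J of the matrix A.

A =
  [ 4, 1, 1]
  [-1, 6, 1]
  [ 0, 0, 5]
J_2(5) ⊕ J_1(5)

The characteristic polynomial is
  det(x·I − A) = x^3 - 15*x^2 + 75*x - 125 = (x - 5)^3

Eigenvalues and multiplicities (the geometric multiplicity of λ is n − rank(A − λI), which equals the number of Jordan blocks for λ):
  λ = 5: algebraic multiplicity = 3, geometric multiplicity = 2

Determining the block sizes for each eigenvalue:
  λ = 5: 2 blocks summing to 3 forces exactly one block of size 2 and the rest size 1 → block sizes [2, 1]

Assembling the blocks gives a Jordan form
J =
  [5, 1, 0]
  [0, 5, 0]
  [0, 0, 5]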